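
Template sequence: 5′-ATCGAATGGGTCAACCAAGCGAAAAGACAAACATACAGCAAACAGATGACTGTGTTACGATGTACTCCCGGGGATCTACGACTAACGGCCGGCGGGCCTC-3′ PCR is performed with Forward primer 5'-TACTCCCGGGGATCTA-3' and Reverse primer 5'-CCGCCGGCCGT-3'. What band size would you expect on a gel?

The forward primer matches the template at positions 63–78.
Reverse complement of the reverse primer: ACGGCCGGCGG. This occurs on the top strand at positions 85–95.
Product length = (reverse-primer end) − (forward-primer start) + 1 = 95 − 63 + 1 = 33 bp.

33 bp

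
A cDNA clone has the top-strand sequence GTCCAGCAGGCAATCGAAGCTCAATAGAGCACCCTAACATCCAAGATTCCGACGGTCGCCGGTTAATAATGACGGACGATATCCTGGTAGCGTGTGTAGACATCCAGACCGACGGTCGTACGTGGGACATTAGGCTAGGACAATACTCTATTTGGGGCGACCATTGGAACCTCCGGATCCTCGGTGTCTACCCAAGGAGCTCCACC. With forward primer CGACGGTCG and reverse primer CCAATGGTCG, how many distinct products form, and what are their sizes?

Two products: 118 bp, 58 bp

The forward primer CGACGGTCG matches the top strand at positions 50–58, 110–118.
The reverse primer's reverse complement is CGACCATTGG, matching at positions 158–167.
Each forward site pairs with the reverse site to give a product ending at position 167: sizes 118, 58 bp.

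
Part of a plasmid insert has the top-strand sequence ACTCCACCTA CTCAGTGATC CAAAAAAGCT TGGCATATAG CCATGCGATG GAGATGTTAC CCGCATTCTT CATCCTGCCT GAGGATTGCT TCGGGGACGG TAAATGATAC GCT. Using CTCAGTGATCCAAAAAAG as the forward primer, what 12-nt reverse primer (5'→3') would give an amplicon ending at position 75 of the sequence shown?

5'-GGATGAAGAATG-3'

The forward primer binds at positions 11–28; the product's 3' end on the top strand is position 75.
The reverse primer anneals to the top strand over positions 64–75, i.e. to CATTCTTCATCC.
Its sequence written 5'→3' is the reverse complement: GGATGAAGAATG.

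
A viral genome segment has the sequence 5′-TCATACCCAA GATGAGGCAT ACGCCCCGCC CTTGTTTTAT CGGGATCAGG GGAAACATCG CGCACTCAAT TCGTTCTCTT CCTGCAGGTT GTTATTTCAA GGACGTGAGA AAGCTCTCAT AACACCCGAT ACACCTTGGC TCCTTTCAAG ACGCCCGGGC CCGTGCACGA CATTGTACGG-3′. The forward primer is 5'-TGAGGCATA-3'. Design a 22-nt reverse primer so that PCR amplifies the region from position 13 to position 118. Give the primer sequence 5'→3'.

5'-GAGAGCTTTCTCACGTCCTTGA-3'

The product's 3' end on the top strand is position 118.
The reverse primer anneals to the top strand over positions 97–118, i.e. to TCAAGGACGTGAGAAAGCTCTC.
Its sequence written 5'→3' is the reverse complement: GAGAGCTTTCTCACGTCCTTGA.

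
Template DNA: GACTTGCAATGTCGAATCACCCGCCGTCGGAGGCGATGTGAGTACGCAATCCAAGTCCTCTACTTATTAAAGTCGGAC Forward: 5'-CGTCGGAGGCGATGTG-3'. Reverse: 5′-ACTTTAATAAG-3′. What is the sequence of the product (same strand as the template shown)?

5'-CGTCGGAGGCGATGTGAGTACGCAATCCAAGTCCTCTACTTATTAAAGT-3'

Forward primer CGTCGGAGGCGATGTG is found on the top strand at positions 25–40.
The reverse primer's reverse complement is CTTATTAAAGT, which matches the template at positions 63–73.
The product is the template from position 25 through 73 (49 bp).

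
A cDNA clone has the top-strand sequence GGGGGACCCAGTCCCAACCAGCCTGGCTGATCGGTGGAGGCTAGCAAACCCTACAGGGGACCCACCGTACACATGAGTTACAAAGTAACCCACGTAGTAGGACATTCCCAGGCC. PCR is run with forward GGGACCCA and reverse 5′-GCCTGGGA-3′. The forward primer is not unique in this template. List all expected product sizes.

The forward primer GGGACCCA matches the top strand at positions 3–10, 57–64.
The reverse primer's reverse complement is TCCCAGGC, matching at positions 106–113.
Each forward site pairs with the reverse site to give a product ending at position 113: sizes 111, 57 bp.

111 bp, 57 bp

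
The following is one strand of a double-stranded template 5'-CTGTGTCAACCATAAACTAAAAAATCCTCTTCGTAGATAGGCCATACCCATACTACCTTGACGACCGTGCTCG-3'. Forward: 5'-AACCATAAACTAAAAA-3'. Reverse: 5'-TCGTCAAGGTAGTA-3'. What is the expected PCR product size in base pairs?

57 bp

Forward primer AACCATAAACTAAAAA is found on the top strand at positions 8–23.
Reverse complement of the reverse primer: TACTACCTTGACGA. This occurs on the top strand at positions 51–64.
Product length = (reverse-primer end) − (forward-primer start) + 1 = 64 − 8 + 1 = 57 bp.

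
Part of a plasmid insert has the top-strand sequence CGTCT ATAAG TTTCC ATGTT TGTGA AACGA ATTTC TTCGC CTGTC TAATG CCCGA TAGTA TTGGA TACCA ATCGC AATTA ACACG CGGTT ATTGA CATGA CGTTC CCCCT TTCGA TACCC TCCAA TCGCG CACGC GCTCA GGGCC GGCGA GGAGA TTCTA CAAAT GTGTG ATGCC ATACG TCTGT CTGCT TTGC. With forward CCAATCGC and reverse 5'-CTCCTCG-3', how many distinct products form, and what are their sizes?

Two products: 87 bp, 33 bp

The forward primer CCAATCGC matches the top strand at positions 68–75, 122–129.
The reverse primer's reverse complement is CGAGGAG, matching at positions 148–154.
Each forward site pairs with the reverse site to give a product ending at position 154: sizes 87, 33 bp.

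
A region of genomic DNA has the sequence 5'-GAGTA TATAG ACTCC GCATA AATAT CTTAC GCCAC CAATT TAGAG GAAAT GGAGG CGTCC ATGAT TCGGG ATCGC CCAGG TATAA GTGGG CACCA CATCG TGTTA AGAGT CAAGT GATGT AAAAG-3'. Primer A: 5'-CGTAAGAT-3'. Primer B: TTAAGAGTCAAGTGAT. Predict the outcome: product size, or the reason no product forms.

Primer A (CGTAAGAT) has reverse complement ATCTTACG, which matches the top strand at positions 24–31; primer A anneals to the top strand there with its 3' end pointing upstream toward position 24.
Primer B (TTAAGAGTCAAGTGAT) matches the top strand directly at positions 103–118; it anneals to the bottom strand with its 3' end pointing downstream toward position 118.
The 3' ends diverge (primer A extends toward position 1, primer B toward position 125), so the primers never converge on a shared product.

No product — the primers' 3' ends point away from each other.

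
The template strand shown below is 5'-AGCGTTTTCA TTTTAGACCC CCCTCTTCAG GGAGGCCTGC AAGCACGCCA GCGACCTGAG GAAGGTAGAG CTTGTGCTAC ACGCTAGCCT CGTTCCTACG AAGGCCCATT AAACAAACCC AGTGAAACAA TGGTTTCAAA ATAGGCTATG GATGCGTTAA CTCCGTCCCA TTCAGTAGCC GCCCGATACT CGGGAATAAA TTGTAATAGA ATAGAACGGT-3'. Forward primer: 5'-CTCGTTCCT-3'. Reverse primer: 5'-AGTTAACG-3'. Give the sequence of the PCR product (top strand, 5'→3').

Forward primer CTCGTTCCT is found on the top strand at positions 89–97.
Reverse complement of the reverse primer: CGTTAACT. This occurs on the top strand at positions 155–162.
The product is the template from position 89 through 162 (74 bp).

5'-CTCGTTCCTACGAAGGCCCATTAAACAAACCCAGTGAAACAATGGTTTCAAAATAGGCTATGGATGCGTTAACT-3'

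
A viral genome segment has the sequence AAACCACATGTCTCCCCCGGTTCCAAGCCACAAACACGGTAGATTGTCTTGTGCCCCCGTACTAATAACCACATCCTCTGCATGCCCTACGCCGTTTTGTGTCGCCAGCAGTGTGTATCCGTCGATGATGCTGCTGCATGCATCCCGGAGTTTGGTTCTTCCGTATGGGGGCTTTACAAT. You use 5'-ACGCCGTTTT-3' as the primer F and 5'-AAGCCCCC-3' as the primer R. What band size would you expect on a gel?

86 bp

Scanning the template, ACGCCGTTTT occurs at positions 89–98; this primer anneals to the bottom strand there with its 3' end pointing downstream.
Taking the reverse complement of AAGCCCCC gives GGGGGCTT, found at positions 167–174 on the template; the primer anneals here to the top strand with its 3' end pointing upstream.
Amplicon spans positions 89–174: 86 bp.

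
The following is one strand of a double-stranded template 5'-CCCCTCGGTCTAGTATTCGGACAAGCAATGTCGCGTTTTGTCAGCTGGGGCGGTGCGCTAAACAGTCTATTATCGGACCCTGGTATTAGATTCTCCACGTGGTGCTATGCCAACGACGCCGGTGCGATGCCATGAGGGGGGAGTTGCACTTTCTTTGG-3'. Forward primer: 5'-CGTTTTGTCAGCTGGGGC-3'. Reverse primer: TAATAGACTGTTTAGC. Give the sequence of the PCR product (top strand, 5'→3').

5'-CGTTTTGTCAGCTGGGGCGGTGCGCTAAACAGTCTATTA-3'

Forward primer CGTTTTGTCAGCTGGGGC is found on the top strand at positions 34–51.
Taking the reverse complement of TAATAGACTGTTTAGC gives GCTAAACAGTCTATTA, found at positions 57–72 on the template; the primer anneals here to the top strand with its 3' end pointing upstream.
The product is the template from position 34 through 72 (39 bp).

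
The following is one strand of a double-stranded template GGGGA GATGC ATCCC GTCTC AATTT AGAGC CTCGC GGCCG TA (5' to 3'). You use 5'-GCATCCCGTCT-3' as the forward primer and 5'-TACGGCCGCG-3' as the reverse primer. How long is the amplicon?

The forward primer matches the template at positions 9–19.
Taking the reverse complement of TACGGCCGCG gives CGCGGCCGTA, found at positions 33–42 on the template; the primer anneals here to the top strand with its 3' end pointing upstream.
Amplicon spans positions 9–42: 34 bp.

34 bp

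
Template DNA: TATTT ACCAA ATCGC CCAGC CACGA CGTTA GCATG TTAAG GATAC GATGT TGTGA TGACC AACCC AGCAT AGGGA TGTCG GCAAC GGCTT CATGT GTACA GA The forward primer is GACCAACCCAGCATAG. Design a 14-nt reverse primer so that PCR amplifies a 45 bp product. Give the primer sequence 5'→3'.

5'-CTGTACACATGAAG-3'

The forward primer binds at positions 57–72, so a 45 bp product ends at position 57 + 45 − 1 = 101.
The reverse primer anneals to the top strand over positions 88–101, i.e. to CTTCATGTGTACAG.
Its sequence written 5'→3' is the reverse complement: CTGTACACATGAAG.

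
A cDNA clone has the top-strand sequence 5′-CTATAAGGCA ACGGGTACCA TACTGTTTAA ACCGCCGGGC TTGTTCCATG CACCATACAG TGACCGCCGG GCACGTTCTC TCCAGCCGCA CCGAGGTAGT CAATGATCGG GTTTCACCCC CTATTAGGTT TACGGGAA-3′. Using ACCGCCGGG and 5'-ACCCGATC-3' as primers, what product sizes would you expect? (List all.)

82 bp, 50 bp

The forward primer ACCGCCGGG matches the top strand at positions 31–39, 63–71.
The reverse primer's reverse complement is GATCGGGT, matching at positions 105–112.
Each forward site pairs with the reverse site to give a product ending at position 112: sizes 82, 50 bp.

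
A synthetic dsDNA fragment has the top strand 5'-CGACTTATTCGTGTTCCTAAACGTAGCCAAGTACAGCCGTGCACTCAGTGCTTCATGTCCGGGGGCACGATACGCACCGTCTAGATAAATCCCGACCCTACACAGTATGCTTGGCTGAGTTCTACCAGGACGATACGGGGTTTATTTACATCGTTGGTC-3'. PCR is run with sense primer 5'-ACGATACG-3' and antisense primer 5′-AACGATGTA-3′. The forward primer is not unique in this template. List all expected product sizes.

The forward primer ACGATACG matches the top strand at positions 67–74, 130–137.
The reverse primer's reverse complement is TACATCGTT, matching at positions 147–155.
Each forward site pairs with the reverse site to give a product ending at position 155: sizes 89, 26 bp.

89 bp, 26 bp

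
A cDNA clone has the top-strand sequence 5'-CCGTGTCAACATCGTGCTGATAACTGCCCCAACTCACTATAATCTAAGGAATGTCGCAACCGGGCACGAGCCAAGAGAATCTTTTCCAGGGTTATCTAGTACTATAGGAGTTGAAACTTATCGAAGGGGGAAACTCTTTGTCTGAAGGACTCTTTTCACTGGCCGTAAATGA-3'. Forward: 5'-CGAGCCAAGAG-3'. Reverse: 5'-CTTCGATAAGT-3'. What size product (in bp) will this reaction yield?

60 bp

Scanning the template, CGAGCCAAGAG occurs at positions 67–77; this primer anneals to the bottom strand there with its 3' end pointing downstream.
Reverse complement of the reverse primer: ACTTATCGAAG. This occurs on the top strand at positions 116–126.
The product runs from position 67 to position 126, so its length is 126 − 67 + 1 = 60 bp.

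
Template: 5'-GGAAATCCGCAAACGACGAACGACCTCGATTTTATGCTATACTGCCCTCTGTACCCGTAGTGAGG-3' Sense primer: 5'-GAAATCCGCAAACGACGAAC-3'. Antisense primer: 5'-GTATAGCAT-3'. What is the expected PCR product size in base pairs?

41 bp

Forward primer GAAATCCGCAAACGACGAAC is found on the top strand at positions 2–21.
The reverse primer's reverse complement is ATGCTATAC, which matches the template at positions 34–42.
Amplicon spans positions 2–42: 41 bp.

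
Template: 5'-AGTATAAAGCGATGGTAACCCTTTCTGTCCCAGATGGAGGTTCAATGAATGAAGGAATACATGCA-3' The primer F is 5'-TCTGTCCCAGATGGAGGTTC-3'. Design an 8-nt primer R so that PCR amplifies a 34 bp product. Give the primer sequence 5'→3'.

The forward primer binds at positions 24–43, so a 34 bp product ends at position 24 + 34 − 1 = 57.
The reverse primer anneals to the top strand over positions 50–57, i.e. to TGAAGGAA.
Its sequence written 5'→3' is the reverse complement: TTCCTTCA.

5'-TTCCTTCA-3'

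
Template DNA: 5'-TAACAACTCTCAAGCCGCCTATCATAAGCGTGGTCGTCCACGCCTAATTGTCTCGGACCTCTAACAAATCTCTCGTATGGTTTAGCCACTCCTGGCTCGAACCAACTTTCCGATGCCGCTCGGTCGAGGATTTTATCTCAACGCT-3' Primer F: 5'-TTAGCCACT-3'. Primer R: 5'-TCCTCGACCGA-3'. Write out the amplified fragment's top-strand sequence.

5'-TTAGCCACTCCTGGCTCGAACCAACTTTCCGATGCCGCTCGGTCGAGGA-3'

Scanning the template, TTAGCCACT occurs at positions 82–90; this primer anneals to the bottom strand there with its 3' end pointing downstream.
Taking the reverse complement of TCCTCGACCGA gives TCGGTCGAGGA, found at positions 120–130 on the template; the primer anneals here to the top strand with its 3' end pointing upstream.
The product is the template from position 82 through 130 (49 bp).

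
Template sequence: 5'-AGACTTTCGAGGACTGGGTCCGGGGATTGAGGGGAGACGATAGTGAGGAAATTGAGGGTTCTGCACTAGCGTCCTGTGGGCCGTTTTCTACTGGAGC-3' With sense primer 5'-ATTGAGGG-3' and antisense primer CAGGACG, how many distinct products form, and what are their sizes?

The forward primer ATTGAGGG matches the top strand at positions 26–33, 51–58.
The reverse primer's reverse complement is CGTCCTG, matching at positions 70–76.
Each forward site pairs with the reverse site to give a product ending at position 76: sizes 51, 26 bp.

Two products: 51 bp, 26 bp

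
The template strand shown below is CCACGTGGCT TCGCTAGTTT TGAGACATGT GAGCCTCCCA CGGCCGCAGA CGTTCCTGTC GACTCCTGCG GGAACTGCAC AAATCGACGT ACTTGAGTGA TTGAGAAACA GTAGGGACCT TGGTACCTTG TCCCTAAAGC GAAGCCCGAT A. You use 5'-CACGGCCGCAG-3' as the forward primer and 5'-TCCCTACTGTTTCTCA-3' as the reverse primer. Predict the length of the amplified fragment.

Scanning the template, CACGGCCGCAG occurs at positions 39–49; this primer anneals to the bottom strand there with its 3' end pointing downstream.
Reverse complement of the reverse primer: TGAGAAACAGTAGGGA. This occurs on the top strand at positions 102–117.
The product runs from position 39 to position 117, so its length is 117 − 39 + 1 = 79 bp.

79 bp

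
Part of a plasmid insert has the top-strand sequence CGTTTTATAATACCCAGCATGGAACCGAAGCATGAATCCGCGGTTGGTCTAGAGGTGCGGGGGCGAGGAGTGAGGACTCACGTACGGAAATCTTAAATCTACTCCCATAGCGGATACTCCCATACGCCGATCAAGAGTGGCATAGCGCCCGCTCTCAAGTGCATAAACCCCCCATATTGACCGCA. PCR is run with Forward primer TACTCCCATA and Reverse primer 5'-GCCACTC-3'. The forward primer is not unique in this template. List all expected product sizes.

42 bp, 27 bp

The forward primer TACTCCCATA matches the top strand at positions 100–109, 115–124.
The reverse primer's reverse complement is GAGTGGC, matching at positions 135–141.
Each forward site pairs with the reverse site to give a product ending at position 141: sizes 42, 27 bp.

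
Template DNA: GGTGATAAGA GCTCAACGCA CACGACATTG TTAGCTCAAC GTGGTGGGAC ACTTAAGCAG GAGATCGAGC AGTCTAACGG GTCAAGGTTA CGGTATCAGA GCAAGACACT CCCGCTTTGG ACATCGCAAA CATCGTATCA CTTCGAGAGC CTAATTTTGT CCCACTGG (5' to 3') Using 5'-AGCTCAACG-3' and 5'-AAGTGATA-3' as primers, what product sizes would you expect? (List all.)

The forward primer AGCTCAACG matches the top strand at positions 10–18, 33–41.
The reverse primer's reverse complement is TATCACTT, matching at positions 136–143.
Each forward site pairs with the reverse site to give a product ending at position 143: sizes 134, 111 bp.

134 bp, 111 bp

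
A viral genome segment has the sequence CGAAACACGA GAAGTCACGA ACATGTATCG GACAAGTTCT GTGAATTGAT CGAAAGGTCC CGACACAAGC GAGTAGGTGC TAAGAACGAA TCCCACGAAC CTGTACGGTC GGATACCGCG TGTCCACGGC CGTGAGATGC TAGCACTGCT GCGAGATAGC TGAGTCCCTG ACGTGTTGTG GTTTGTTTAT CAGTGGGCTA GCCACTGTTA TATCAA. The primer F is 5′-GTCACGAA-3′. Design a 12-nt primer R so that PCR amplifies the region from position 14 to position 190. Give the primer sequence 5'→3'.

The product's 3' end on the top strand is position 190.
The reverse primer anneals to the top strand over positions 179–190, i.e. to TGGTTTGTTTAT.
Its sequence written 5'→3' is the reverse complement: ATAAACAAACCA.

5'-ATAAACAAACCA-3'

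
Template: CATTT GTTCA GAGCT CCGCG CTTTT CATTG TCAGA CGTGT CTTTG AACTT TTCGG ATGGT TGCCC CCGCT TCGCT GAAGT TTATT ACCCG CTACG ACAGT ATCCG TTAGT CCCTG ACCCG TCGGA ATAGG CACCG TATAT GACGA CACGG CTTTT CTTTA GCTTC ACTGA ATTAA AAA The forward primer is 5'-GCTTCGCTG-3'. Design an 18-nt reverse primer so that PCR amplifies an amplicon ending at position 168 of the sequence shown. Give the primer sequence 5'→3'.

The forward primer binds at positions 68–76; the product's 3' end on the top strand is position 168.
The reverse primer anneals to the top strand over positions 151–168, i.e. to CTTTTCTTTAGCTTCACT.
Its sequence written 5'→3' is the reverse complement: AGTGAAGCTAAAGAAAAG.

5'-AGTGAAGCTAAAGAAAAG-3'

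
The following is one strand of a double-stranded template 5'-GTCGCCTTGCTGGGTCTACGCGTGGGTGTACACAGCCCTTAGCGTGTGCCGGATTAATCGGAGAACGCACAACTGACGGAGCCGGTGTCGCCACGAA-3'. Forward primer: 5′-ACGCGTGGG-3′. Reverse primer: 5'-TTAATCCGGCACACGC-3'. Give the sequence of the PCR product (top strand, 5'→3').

Forward primer ACGCGTGGG is found on the top strand at positions 18–26.
Taking the reverse complement of TTAATCCGGCACACGC gives GCGTGTGCCGGATTAA, found at positions 42–57 on the template; the primer anneals here to the top strand with its 3' end pointing upstream.
The product is the template from position 18 through 57 (40 bp).

5'-ACGCGTGGGTGTACACAGCCCTTAGCGTGTGCCGGATTAA-3'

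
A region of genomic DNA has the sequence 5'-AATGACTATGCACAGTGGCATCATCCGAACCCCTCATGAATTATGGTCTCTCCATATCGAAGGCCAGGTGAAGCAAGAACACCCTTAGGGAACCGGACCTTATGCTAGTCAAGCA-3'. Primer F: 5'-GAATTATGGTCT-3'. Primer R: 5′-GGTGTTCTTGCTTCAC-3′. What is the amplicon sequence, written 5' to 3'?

5'-GAATTATGGTCTCTCCATATCGAAGGCCAGGTGAAGCAAGAACACC-3'

Forward primer GAATTATGGTCT is found on the top strand at positions 38–49.
The reverse primer's reverse complement is GTGAAGCAAGAACACC, which matches the template at positions 68–83.
The product is the template from position 38 through 83 (46 bp).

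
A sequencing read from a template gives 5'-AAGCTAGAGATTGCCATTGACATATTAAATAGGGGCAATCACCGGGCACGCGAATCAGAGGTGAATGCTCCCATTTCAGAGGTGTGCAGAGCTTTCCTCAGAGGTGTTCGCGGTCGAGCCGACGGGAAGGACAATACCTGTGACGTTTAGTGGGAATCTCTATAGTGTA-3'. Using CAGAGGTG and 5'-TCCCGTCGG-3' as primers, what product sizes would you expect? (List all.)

72 bp, 51 bp, 29 bp

The forward primer CAGAGGTG matches the top strand at positions 56–63, 77–84, 99–106.
The reverse primer's reverse complement is CCGACGGGA, matching at positions 119–127.
Each forward site pairs with the reverse site to give a product ending at position 127: sizes 72, 51, 29 bp.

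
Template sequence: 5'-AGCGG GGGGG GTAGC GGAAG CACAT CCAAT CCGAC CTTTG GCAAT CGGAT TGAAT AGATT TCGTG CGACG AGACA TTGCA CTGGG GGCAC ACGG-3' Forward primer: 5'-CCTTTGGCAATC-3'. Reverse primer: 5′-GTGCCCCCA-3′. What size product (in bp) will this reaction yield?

56 bp

The forward primer matches the template at positions 35–46.
The reverse primer's reverse complement is TGGGGGCAC, which matches the template at positions 82–90.
Product length = (reverse-primer end) − (forward-primer start) + 1 = 90 − 35 + 1 = 56 bp.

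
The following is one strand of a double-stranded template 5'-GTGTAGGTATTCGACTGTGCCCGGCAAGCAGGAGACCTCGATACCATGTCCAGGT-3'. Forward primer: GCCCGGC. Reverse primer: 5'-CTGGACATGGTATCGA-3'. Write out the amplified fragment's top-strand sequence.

Forward primer GCCCGGC is found on the top strand at positions 19–25.
Reverse complement of the reverse primer: TCGATACCATGTCCAG. This occurs on the top strand at positions 38–53.
The product is the template from position 19 through 53 (35 bp).

5'-GCCCGGCAAGCAGGAGACCTCGATACCATGTCCAG-3'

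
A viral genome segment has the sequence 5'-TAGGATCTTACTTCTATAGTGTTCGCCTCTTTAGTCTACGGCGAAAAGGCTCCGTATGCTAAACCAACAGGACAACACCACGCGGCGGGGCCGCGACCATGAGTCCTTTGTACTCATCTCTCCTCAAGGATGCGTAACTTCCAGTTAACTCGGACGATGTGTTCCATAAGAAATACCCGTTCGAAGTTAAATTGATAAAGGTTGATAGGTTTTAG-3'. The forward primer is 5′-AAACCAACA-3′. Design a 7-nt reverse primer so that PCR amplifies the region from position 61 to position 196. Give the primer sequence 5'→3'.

The product's 3' end on the top strand is position 196.
The reverse primer anneals to the top strand over positions 190–196, i.e. to AATTGAT.
Its sequence written 5'→3' is the reverse complement: ATCAATT.

5'-ATCAATT-3'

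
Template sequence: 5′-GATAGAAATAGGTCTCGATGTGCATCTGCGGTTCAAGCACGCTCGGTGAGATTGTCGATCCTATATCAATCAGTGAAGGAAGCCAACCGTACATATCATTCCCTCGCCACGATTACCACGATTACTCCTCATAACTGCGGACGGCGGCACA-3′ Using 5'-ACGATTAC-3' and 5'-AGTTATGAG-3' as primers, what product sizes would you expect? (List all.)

28 bp, 19 bp

The forward primer ACGATTAC matches the top strand at positions 109–116, 118–125.
The reverse primer's reverse complement is CTCATAACT, matching at positions 128–136.
Each forward site pairs with the reverse site to give a product ending at position 136: sizes 28, 19 bp.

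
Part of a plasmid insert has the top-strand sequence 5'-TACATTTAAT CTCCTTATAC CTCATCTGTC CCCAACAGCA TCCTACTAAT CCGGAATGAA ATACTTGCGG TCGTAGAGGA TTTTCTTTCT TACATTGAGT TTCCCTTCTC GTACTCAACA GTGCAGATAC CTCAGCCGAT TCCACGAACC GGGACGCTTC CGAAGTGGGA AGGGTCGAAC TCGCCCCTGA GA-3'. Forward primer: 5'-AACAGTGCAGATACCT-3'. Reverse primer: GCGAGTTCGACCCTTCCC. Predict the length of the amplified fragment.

68 bp

Scanning the template, AACAGTGCAGATACCT occurs at positions 117–132; this primer anneals to the bottom strand there with its 3' end pointing downstream.
The reverse primer's reverse complement is GGGAAGGGTCGAACTCGC, which matches the template at positions 167–184.
The product runs from position 117 to position 184, so its length is 184 − 117 + 1 = 68 bp.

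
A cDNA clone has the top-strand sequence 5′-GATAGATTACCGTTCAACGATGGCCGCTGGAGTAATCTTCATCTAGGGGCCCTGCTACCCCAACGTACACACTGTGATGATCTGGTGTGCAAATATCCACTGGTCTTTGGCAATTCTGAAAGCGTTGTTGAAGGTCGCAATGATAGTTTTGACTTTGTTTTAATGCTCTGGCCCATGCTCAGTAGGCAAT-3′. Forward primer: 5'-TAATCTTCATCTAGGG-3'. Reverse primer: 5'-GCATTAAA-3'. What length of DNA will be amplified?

134 bp

The forward primer matches the template at positions 33–48.
Reverse complement of the reverse primer: TTTAATGC. This occurs on the top strand at positions 159–166.
The product runs from position 33 to position 166, so its length is 166 − 33 + 1 = 134 bp.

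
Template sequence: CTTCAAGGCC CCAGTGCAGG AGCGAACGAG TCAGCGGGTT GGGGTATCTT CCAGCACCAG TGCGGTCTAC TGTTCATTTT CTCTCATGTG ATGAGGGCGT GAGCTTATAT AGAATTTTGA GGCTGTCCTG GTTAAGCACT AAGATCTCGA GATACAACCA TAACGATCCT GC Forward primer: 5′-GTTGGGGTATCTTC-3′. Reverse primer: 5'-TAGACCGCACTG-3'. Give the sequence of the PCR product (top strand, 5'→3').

Scanning the template, GTTGGGGTATCTTC occurs at positions 38–51; this primer anneals to the bottom strand there with its 3' end pointing downstream.
Taking the reverse complement of TAGACCGCACTG gives CAGTGCGGTCTA, found at positions 58–69 on the template; the primer anneals here to the top strand with its 3' end pointing upstream.
The product is the template from position 38 through 69 (32 bp).

5'-GTTGGGGTATCTTCCAGCACCAGTGCGGTCTA-3'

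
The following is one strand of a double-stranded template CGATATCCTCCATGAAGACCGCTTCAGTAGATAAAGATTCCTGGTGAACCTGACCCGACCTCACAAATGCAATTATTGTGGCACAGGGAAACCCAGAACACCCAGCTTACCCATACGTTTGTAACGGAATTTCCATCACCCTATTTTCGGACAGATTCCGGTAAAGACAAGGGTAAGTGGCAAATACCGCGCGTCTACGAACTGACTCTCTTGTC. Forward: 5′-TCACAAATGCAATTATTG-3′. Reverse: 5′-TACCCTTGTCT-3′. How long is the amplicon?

Forward primer TCACAAATGCAATTATTG is found on the top strand at positions 61–78.
Reverse complement of the reverse primer: AGACAAGGGTA. This occurs on the top strand at positions 165–175.
Amplicon spans positions 61–175: 115 bp.

115 bp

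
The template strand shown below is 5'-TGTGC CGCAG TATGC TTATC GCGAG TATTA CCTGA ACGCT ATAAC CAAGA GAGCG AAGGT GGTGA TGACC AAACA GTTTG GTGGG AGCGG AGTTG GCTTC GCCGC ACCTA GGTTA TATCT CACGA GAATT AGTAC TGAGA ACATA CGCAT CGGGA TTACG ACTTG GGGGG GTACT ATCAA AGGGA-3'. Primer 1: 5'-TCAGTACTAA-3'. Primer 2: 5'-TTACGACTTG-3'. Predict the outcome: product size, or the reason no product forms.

No product — the primers' 3' ends point away from each other.

Primer 1 (TCAGTACTAA) has reverse complement TTAGTACTGA, which matches the top strand at positions 129–138; primer 1 anneals to the top strand there with its 3' end pointing upstream toward position 129.
Primer 2 (TTACGACTTG) matches the top strand directly at positions 156–165; it anneals to the bottom strand with its 3' end pointing downstream toward position 165.
The 3' ends diverge (primer 1 extends toward position 1, primer 2 toward position 185), so the primers never converge on a shared product.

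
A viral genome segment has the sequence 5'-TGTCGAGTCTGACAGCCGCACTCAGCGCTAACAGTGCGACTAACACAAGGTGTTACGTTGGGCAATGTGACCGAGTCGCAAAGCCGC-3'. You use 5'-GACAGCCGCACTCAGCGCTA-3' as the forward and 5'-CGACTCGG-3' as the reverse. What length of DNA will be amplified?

Scanning the template, GACAGCCGCACTCAGCGCTA occurs at positions 11–30; this primer anneals to the bottom strand there with its 3' end pointing downstream.
Reverse complement of the reverse primer: CCGAGTCG. This occurs on the top strand at positions 71–78.
Product length = (reverse-primer end) − (forward-primer start) + 1 = 78 − 11 + 1 = 68 bp.

68 bp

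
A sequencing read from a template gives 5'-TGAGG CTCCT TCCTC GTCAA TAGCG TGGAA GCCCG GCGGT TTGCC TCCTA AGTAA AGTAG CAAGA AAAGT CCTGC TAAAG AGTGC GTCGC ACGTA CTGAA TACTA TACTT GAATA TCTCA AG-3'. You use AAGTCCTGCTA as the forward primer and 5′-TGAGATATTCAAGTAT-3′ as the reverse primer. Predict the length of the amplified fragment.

Forward primer AAGTCCTGCTA is found on the top strand at positions 67–77.
Taking the reverse complement of TGAGATATTCAAGTAT gives ATACTTGAATATCTCA, found at positions 105–120 on the template; the primer anneals here to the top strand with its 3' end pointing upstream.
Amplicon spans positions 67–120: 54 bp.

54 bp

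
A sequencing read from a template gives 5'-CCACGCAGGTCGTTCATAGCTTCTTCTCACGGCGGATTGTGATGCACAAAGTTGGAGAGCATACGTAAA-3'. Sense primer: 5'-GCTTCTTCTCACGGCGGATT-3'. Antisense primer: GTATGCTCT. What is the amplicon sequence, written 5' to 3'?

The forward primer matches the template at positions 19–38.
Taking the reverse complement of GTATGCTCT gives AGAGCATAC, found at positions 56–64 on the template; the primer anneals here to the top strand with its 3' end pointing upstream.
The product is the template from position 19 through 64 (46 bp).

5'-GCTTCTTCTCACGGCGGATTGTGATGCACAAAGTTGGAGAGCATAC-3'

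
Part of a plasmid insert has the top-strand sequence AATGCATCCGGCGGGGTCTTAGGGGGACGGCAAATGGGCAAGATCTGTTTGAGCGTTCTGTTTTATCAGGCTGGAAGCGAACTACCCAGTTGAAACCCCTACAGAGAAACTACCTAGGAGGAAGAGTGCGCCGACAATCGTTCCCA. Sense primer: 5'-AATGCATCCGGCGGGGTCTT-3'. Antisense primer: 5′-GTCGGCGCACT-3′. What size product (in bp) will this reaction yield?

135 bp

Scanning the template, AATGCATCCGGCGGGGTCTT occurs at positions 1–20; this primer anneals to the bottom strand there with its 3' end pointing downstream.
Taking the reverse complement of GTCGGCGCACT gives AGTGCGCCGAC, found at positions 125–135 on the template; the primer anneals here to the top strand with its 3' end pointing upstream.
Product length = (reverse-primer end) − (forward-primer start) + 1 = 135 − 1 + 1 = 135 bp.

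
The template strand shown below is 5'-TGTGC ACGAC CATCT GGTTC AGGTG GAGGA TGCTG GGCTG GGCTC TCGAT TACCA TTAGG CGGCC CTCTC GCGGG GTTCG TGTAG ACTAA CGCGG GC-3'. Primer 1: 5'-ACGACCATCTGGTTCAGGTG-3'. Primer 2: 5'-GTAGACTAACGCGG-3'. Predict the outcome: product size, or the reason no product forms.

Primer 1 (ACGACCATCTGGTTCAGGTG) matches the top strand at positions 6–25 (3' end points downstream).
Primer 2 (GTAGACTAACGCGG) also matches the top strand directly, at positions 82–95 — its reverse complement CCGCGTTAGTCTAC is not present.
Both primers anneal to the bottom strand with 3' ends pointing the same way, so neither can prime synthesis back toward the other.

No product — both primers anneal to the same strand and extend in the same direction.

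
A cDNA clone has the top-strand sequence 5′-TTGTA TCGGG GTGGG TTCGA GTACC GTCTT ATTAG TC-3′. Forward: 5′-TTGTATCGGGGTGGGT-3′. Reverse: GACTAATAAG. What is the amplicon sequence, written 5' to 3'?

Scanning the template, TTGTATCGGGGTGGGT occurs at positions 1–16; this primer anneals to the bottom strand there with its 3' end pointing downstream.
Taking the reverse complement of GACTAATAAG gives CTTATTAGTC, found at positions 28–37 on the template; the primer anneals here to the top strand with its 3' end pointing upstream.
The product is the template from position 1 through 37 (37 bp).

5'-TTGTATCGGGGTGGGTTCGAGTACCGTCTTATTAGTC-3'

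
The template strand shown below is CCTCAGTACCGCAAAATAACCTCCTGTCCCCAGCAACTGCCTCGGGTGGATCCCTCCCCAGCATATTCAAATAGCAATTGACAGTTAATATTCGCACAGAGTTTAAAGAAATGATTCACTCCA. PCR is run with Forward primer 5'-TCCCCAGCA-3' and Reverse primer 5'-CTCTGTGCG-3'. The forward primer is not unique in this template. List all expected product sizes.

75 bp, 47 bp

The forward primer TCCCCAGCA matches the top strand at positions 27–35, 55–63.
The reverse primer's reverse complement is CGCACAGAG, matching at positions 93–101.
Each forward site pairs with the reverse site to give a product ending at position 101: sizes 75, 47 bp.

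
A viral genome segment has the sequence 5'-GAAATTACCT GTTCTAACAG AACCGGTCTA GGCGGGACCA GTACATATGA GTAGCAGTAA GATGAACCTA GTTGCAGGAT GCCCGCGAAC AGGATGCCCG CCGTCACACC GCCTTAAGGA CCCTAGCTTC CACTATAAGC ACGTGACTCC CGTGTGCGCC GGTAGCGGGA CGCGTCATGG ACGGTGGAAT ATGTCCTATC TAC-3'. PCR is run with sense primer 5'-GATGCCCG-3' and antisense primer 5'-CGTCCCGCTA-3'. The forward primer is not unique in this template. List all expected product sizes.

The forward primer GATGCCCG matches the top strand at positions 78–85, 93–100.
The reverse primer's reverse complement is TAGCGGGACG, matching at positions 163–172.
Each forward site pairs with the reverse site to give a product ending at position 172: sizes 95, 80 bp.

95 bp, 80 bp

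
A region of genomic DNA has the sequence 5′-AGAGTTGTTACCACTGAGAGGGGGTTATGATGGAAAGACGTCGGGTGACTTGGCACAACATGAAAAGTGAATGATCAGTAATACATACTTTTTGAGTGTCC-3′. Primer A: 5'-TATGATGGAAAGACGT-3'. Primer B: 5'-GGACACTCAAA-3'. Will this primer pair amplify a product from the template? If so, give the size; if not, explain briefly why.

Yes — a 76 bp product.

Primer A (TATGATGGAAAGACGT) matches the top strand at positions 26–41; it acts as a forward primer.
Primer B's reverse complement is TTTGAGTGTCC, matching the top strand at positions 91–101; it acts as a reverse primer.
The 3' ends face each other across positions 26–101, giving a 76 bp product.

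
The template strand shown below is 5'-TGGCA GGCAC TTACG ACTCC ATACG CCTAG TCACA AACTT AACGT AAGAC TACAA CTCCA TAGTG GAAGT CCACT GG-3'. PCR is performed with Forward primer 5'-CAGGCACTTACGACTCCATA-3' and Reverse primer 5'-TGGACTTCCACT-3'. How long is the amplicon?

70 bp

The forward primer matches the template at positions 4–23.
Taking the reverse complement of TGGACTTCCACT gives AGTGGAAGTCCA, found at positions 62–73 on the template; the primer anneals here to the top strand with its 3' end pointing upstream.
Product length = (reverse-primer end) − (forward-primer start) + 1 = 73 − 4 + 1 = 70 bp.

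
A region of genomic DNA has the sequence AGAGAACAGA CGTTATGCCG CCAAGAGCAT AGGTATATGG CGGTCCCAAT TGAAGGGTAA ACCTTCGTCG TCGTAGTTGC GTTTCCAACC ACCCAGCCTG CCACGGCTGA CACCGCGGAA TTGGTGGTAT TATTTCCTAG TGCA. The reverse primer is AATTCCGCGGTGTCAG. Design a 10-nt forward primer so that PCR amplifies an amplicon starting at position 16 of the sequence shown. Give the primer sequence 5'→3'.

The reverse primer's reverse complement CTGACACCGCGGAATT matches the template at positions 107–122; the product starts at position 16.
The forward primer is identical to the top strand over positions 16–25: TGCCGCCAAG.

5'-TGCCGCCAAG-3'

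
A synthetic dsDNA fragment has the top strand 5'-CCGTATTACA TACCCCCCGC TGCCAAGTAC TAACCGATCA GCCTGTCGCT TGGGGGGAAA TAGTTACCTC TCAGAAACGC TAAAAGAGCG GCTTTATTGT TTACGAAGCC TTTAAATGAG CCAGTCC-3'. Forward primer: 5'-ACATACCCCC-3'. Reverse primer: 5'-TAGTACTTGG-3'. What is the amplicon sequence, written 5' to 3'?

5'-ACATACCCCCCGCTGCCAAGTACTA-3'

Forward primer ACATACCCCC is found on the top strand at positions 8–17.
Reverse complement of the reverse primer: CCAAGTACTA. This occurs on the top strand at positions 23–32.
The product is the template from position 8 through 32 (25 bp).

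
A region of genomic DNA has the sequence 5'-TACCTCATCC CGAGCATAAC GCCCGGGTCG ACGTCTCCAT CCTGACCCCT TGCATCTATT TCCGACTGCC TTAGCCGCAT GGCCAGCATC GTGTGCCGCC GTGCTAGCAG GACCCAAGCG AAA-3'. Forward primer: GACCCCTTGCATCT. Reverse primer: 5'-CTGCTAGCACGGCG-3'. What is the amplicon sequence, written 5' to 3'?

5'-GACCCCTTGCATCTATTTCCGACTGCCTTAGCCGCATGGCCAGCATCGTGTGCCGCCGTGCTAGCAG-3'

Forward primer GACCCCTTGCATCT is found on the top strand at positions 44–57.
Reverse complement of the reverse primer: CGCCGTGCTAGCAG. This occurs on the top strand at positions 97–110.
The product is the template from position 44 through 110 (67 bp).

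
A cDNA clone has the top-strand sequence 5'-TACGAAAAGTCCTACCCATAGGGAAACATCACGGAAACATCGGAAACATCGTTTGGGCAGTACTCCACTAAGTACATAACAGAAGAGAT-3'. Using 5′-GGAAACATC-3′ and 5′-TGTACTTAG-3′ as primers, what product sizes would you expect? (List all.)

55 bp, 44 bp, 35 bp

The forward primer GGAAACATC matches the top strand at positions 22–30, 33–41, 42–50.
The reverse primer's reverse complement is CTAAGTACA, matching at positions 68–76.
Each forward site pairs with the reverse site to give a product ending at position 76: sizes 55, 44, 35 bp.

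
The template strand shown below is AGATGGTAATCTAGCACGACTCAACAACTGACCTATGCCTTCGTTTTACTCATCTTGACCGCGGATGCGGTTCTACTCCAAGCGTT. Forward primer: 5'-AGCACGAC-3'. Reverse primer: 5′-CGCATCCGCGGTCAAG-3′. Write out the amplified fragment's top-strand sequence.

5'-AGCACGACTCAACAACTGACCTATGCCTTCGTTTTACTCATCTTGACCGCGGATGCG-3'

The forward primer matches the template at positions 13–20.
Taking the reverse complement of CGCATCCGCGGTCAAG gives CTTGACCGCGGATGCG, found at positions 54–69 on the template; the primer anneals here to the top strand with its 3' end pointing upstream.
The product is the template from position 13 through 69 (57 bp).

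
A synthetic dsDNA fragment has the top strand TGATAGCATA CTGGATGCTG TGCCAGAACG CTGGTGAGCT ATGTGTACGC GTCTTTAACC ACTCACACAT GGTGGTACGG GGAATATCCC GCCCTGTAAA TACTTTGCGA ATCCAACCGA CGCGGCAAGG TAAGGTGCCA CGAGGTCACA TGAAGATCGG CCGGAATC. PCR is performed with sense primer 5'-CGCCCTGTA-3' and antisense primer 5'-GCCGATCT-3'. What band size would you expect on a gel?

Forward primer CGCCCTGTA is found on the top strand at positions 90–98.
Taking the reverse complement of GCCGATCT gives AGATCGGC, found at positions 154–161 on the template; the primer anneals here to the top strand with its 3' end pointing upstream.
Product length = (reverse-primer end) − (forward-primer start) + 1 = 161 − 90 + 1 = 72 bp.

72 bp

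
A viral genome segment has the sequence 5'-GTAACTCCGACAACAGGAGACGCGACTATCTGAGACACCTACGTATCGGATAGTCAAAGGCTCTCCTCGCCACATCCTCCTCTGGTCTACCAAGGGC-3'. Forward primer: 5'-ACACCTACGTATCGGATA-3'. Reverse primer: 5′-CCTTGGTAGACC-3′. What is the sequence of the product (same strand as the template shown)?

5'-ACACCTACGTATCGGATAGTCAAAGGCTCTCCTCGCCACATCCTCCTCTGGTCTACCAAGG-3'

Scanning the template, ACACCTACGTATCGGATA occurs at positions 35–52; this primer anneals to the bottom strand there with its 3' end pointing downstream.
The reverse primer's reverse complement is GGTCTACCAAGG, which matches the template at positions 84–95.
The product is the template from position 35 through 95 (61 bp).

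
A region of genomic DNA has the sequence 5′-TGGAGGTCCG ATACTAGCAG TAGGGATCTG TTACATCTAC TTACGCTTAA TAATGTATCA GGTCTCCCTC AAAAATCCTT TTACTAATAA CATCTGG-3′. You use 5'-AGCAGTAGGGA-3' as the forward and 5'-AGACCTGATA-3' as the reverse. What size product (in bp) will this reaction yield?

50 bp

Forward primer AGCAGTAGGGA is found on the top strand at positions 16–26.
Reverse complement of the reverse primer: TATCAGGTCT. This occurs on the top strand at positions 56–65.
The product runs from position 16 to position 65, so its length is 65 − 16 + 1 = 50 bp.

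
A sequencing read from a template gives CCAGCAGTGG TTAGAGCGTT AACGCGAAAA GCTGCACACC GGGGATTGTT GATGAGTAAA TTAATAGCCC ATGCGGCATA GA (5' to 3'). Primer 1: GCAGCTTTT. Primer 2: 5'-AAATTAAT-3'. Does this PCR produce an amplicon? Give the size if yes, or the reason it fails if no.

No product — the primers' 3' ends point away from each other.

Primer 1 (GCAGCTTTT) has reverse complement AAAAGCTGC, which matches the top strand at positions 27–35; primer 1 anneals to the top strand there with its 3' end pointing upstream toward position 27.
Primer 2 (AAATTAAT) matches the top strand directly at positions 58–65; it anneals to the bottom strand with its 3' end pointing downstream toward position 65.
The 3' ends diverge (primer 1 extends toward position 1, primer 2 toward position 82), so the primers never converge on a shared product.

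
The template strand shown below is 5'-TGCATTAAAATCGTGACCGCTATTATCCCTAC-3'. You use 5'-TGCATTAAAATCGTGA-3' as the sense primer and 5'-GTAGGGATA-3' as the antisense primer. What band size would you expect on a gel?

32 bp

The forward primer matches the template at positions 1–16.
The reverse primer's reverse complement is TATCCCTAC, which matches the template at positions 24–32.
Product length = (reverse-primer end) − (forward-primer start) + 1 = 32 − 1 + 1 = 32 bp.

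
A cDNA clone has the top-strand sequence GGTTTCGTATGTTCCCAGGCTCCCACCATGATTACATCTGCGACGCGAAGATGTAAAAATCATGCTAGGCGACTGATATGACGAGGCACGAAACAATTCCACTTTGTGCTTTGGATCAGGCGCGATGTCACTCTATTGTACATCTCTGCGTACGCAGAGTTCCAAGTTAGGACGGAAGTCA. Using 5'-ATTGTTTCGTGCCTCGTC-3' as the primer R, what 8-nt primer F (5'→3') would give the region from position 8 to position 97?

The reverse primer's reverse complement GACGAGGCACGAAACAAT matches the template at positions 80–97; the product starts at position 8.
The forward primer is identical to the top strand over positions 8–15: TATGTTCC.

5'-TATGTTCC-3'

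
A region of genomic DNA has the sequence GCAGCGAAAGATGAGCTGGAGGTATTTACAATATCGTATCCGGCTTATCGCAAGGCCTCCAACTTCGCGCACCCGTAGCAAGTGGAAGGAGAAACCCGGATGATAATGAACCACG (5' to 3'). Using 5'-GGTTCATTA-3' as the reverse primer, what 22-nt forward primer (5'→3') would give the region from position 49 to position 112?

5'-CGCAAGGCCTCCAACTTCGCGC-3'

The reverse primer's reverse complement TAATGAACC matches the template at positions 104–112; the product starts at position 49.
The forward primer is identical to the top strand over positions 49–70: CGCAAGGCCTCCAACTTCGCGC.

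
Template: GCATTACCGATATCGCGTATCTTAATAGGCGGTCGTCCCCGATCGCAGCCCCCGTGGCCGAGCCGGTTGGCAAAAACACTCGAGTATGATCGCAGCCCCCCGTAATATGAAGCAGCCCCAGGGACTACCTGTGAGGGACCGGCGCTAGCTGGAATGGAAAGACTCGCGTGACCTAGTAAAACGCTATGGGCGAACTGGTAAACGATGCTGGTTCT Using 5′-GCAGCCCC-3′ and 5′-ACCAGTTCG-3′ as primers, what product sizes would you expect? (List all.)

The forward primer GCAGCCCC matches the top strand at positions 45–52, 92–99, 112–119.
The reverse primer's reverse complement is CGAACTGGT, matching at positions 191–199.
Each forward site pairs with the reverse site to give a product ending at position 199: sizes 155, 108, 88 bp.

155 bp, 108 bp, 88 bp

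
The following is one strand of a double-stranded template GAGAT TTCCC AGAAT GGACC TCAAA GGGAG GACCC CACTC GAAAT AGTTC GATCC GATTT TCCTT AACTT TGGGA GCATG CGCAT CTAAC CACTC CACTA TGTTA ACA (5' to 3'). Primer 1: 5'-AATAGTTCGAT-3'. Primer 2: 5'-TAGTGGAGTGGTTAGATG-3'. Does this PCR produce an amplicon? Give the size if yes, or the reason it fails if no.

Yes — a 58 bp product.

Primer 1 (AATAGTTCGAT) matches the top strand at positions 43–53; it acts as a forward primer.
Primer 2's reverse complement is CATCTAACCACTCCACTA, matching the top strand at positions 83–100; it acts as a reverse primer.
The 3' ends face each other across positions 43–100, giving a 58 bp product.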